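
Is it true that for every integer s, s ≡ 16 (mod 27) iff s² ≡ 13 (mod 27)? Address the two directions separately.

(⟹) Suppose s ≡ 16 (mod 27). Write s = 27j + 16. Then (27j + 16)² = 729j² + 864j + 256 = 27(27j² + 32j + 9) + 13, so s² ≡ 13 (mod 27).

(⟸) This fails: take s = 11. Then 11² = 121 ≡ 13 (mod 27), yet 11 ≡ 11 (mod 27), not 16.

Only the forward direction holds.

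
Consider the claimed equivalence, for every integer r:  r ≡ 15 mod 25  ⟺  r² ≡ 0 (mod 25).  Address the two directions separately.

(⇒) holds; (⇐) fails.

(→) Suppose r ≡ 15 mod 25. Write r = 25j + 15. Then (25j + 15)² = 625j² + 750j + 225 = 25(25j² + 30j + 9) + 0, so r² ≡ 0 (mod 25).

(←) This fails: take r = 0. Then 0² = 0 ≡ 0 (mod 25), yet 0 ≡ 0 (mod 25), not 15.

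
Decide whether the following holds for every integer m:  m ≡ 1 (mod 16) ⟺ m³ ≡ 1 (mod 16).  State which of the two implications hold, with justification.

Both directions hold; the statement is true.

[⇒] Suppose m ≡ 1 (mod 16). Write m = 16j + 1. Then (16j + 1)³ = 4096j³ + 768j² + 48j + 1 = 16(256j³ + 48j² + 3j) + 1, so m³ ≡ 1 (mod 16).

[⇐] Conversely, suppose m³ ≡ 1 (mod 16). The only residue r in {0, …, 15} with r³ ≡ 1 (mod 16) is r = 1, so m ≡ 1 (mod 16).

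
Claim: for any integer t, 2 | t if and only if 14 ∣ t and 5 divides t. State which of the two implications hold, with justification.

Not equivalent: only (⇐) holds.

(←) Suppose 14 ∣ t and 5 ∣ t. Any common multiple of 14 and 5 is a multiple of their lcm; here gcd(14, 5) = 1, so lcm(14, 5) = 14·5 = 70, so 70 ∣ t. Since 2 ∣ 70, it follows that 2 ∣ t.

(→) This fails: take t = 2. Certainly 2 ∣ 2, but 14 ∤ 2.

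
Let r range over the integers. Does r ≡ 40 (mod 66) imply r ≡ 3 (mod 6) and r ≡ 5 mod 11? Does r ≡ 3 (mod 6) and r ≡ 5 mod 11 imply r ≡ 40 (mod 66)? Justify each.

Forward direction. This fails: r = 40 gives 40 ≡ 40 (mod 66) but 40 ≡ 4 (mod 6), so the conjunction on the right does not hold.

Converse. This fails: r = 27 satisfies both congruences on the right (27 ≡ 3 mod 6 and 27 ≡ 5 mod 11) yet 27 ≡ 27 (mod 66), not 40.

Neither direction holds.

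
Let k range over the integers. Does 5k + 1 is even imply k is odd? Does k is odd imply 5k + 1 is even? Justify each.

(⇒) Suppose 5k + 1 is even. Since 5 is odd, 5k and k have the same parity, so 5k + 1 ≡ k + 1 (mod 2). As 1 is odd, 5k + 1 is even exactly when k is odd. Thus k is odd.

(⇐) Conversely, suppose k is odd; write k = 2j + 1. Then 5k + 1 = 5·(2j + 1) + 1 = 2·5j + 6, which is even.

The biconditional holds.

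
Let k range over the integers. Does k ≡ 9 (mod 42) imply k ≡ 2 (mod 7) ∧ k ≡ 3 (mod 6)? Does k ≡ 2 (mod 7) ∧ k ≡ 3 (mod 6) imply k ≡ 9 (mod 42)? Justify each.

[⇒] Suppose k ≡ 9 (mod 42); write k = 42j + 9. Since 7 ∣ 42, reducing mod 7 gives k ≡ 9 ≡ 2 (mod 7); since 6 ∣ 42, reducing mod 6 gives k ≡ 9 ≡ 3 (mod 6).

[⇐] Conversely, if k ≡ 2 (mod 7) and k ≡ 3 (mod 6), then by the Chinese remainder theorem k ≡ 9 (mod 42). This is exactly k ≡ 9 (mod 42).

Equivalent; both directions hold.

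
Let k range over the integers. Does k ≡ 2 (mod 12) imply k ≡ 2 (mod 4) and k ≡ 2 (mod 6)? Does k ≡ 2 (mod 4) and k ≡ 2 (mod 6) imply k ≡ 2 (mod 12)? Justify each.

(→) Suppose k ≡ 2 (mod 12); write k = 12j + 2. Since 4 ∣ 12, reducing mod 4 gives k ≡ 2 (mod 4); since 6 ∣ 12, reducing mod 6 gives k ≡ 2 (mod 6).

(←) Conversely, if k ≡ 2 (mod 4) and k ≡ 2 (mod 6), then by the Chinese remainder theorem k ≡ 2 (mod 12). This is exactly k ≡ 2 (mod 12).

Equivalent; both directions hold.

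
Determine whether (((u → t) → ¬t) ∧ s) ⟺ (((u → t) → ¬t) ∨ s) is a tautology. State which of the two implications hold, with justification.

[⇒] Assume the antecedent. If s is true, ((u → t) → ¬t) ∨ s reduces to true regardless of the other variables. If s is false, the antecedent cannot hold. Either way ((u → t) → ¬t) ∨ s holds.

[⇐] This fails. Under s = F, t = F, u = F, the left side is false but the right side is true.

Not equivalent: only (⇒) holds.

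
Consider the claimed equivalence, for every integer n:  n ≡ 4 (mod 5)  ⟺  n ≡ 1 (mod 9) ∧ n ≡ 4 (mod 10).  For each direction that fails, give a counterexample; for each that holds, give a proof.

(→) This fails: n = 34 gives 34 ≡ 4 (mod 5) but 34 ≡ 7 (mod 9), so the conjunction on the right does not hold.

(←) Conversely, if n ≡ 1 (mod 9) and n ≡ 4 (mod 10), then by the Chinese remainder theorem n ≡ 64 (mod 90). Since 64 ≡ 4 (mod 5) and 5 ∣ 90, we get n ≡ 4 (mod 5).

The forward direction fails; the converse holds.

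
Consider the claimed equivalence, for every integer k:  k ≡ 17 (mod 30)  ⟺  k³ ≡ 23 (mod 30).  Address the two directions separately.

(⇒) Suppose k ≡ 17 (mod 30). Write k = 30j + 17. Then (30j + 17)³ = 27000j³ + 45900j² + 26010j + 4913 = 30(900j³ + 1530j² + 867j + 163) + 23, so k³ ≡ 23 (mod 30).

(⇐) Conversely, suppose k³ ≡ 23 (mod 30). The only residue r in {0, …, 29} with r³ ≡ 23 (mod 30) is r = 17, so k ≡ 17 (mod 30).

Both implications hold.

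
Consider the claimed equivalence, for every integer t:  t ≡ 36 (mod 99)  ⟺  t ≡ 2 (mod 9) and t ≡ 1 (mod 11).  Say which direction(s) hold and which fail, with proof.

(⟹) This fails: t = 36 gives 36 ≡ 36 (mod 99) but 36 ≡ 0 (mod 9), so the conjunction on the right does not hold.

(⟸) This fails: t = 56 satisfies both congruences on the right (56 ≡ 2 mod 9 and 56 ≡ 1 mod 11) yet 56 ≡ 56 (mod 99), not 36.

Neither direction holds.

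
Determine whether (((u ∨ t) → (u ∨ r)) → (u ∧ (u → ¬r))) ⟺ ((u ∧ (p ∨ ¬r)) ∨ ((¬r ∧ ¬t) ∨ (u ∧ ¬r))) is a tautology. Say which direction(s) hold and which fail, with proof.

(⟹) This fails. Under u = F, t = T, r = F, p = F, the left side is true but the right side is false.

(⟸) This fails. Under u = F, t = F, r = F, p = F, the left side is false but the right side is true.

Both directions fail.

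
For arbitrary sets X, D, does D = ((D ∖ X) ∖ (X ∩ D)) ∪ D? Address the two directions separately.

The two sets are equal.

Reverse inclusion. Let x ∈ ((D ∖ X) ∖ (X ∩ D)) ∪ D. Then either x ∈ D and x ∉ X; or x ∈ X ∩ D. In each case x ∈ D, so ((D ∖ X) ∖ (X ∩ D)) ∪ D ⊆ D.

Forward inclusion. Let x ∈ D. Then either x ∈ D and x ∉ X; or x ∈ X ∩ D. In each case x ∈ ((D ∖ X) ∖ (X ∩ D)) ∪ D, so D ⊆ ((D ∖ X) ∖ (X ∩ D)) ∪ D.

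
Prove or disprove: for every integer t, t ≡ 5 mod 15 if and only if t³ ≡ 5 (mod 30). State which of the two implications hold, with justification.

(⟹) This fails: take t = 20. Then 20 ≡ 5 (mod 15), but 20³ = 8000 ≡ 20 (mod 30), not 5.

(⟸) Conversely, the residues r modulo 30 with r³ ≡ 5 (mod 30) are exactly {5}, and each is ≡ 5 (mod 15).

Only the reverse direction holds.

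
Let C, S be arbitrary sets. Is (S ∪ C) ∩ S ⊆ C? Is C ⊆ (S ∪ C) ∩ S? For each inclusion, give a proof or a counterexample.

Neither inclusion holds.

(⟹) This inclusion fails. Take C = ∅, S = {1}; then 1 ∈ (S ∪ C) ∩ S but 1 ∉ C.

(⟸) This inclusion fails. Take C = {1}, S = ∅; then 1 ∈ C but 1 ∉ (S ∪ C) ∩ S.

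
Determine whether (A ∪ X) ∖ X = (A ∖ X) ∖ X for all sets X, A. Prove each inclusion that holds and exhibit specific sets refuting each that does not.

Both inclusions hold.

Forward inclusion. Let x ∈ (A ∪ X) ∖ X. Then x ∈ A and x ∉ X, from which x ∈ (A ∖ X) ∖ X.

Reverse inclusion. Let x ∈ (A ∖ X) ∖ X. Then x ∈ A and x ∉ X, from which x ∈ (A ∪ X) ∖ X.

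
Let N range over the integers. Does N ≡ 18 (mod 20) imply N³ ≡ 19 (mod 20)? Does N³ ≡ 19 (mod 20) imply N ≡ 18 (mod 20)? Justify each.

(⇒) This fails: take N = 18. Then 18 ≡ 18 (mod 20), but 18³ = 5832 ≡ 12 (mod 20), not 19.

(⇐) This fails: take N = 19. Then 19³ = 6859 ≡ 19 (mod 20), yet 19 ≡ 19 (mod 20), not 18.

Neither implication holds.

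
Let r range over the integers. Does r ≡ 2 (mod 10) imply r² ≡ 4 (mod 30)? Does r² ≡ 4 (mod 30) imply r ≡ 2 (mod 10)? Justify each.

Neither direction holds.

Forward direction. This fails: take r = 12. Then 12 ≡ 2 (mod 10), but 12² = 144 ≡ 24 (mod 30), not 4.

Converse. This fails: take r = 8. Then 8² = 64 ≡ 4 (mod 30), yet 8 ≡ 8 (mod 10), not 2.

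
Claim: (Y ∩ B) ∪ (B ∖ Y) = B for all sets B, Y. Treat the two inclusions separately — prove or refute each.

Forward inclusion. Let x ∈ (Y ∩ B) ∪ (B ∖ Y). Then either x ∈ B and x ∉ Y; or x ∈ B ∩ Y. In each case x ∈ B, so (Y ∩ B) ∪ (B ∖ Y) ⊆ B.

Reverse inclusion. Let x ∈ B. Then either x ∈ B and x ∉ Y; or x ∈ B ∩ Y. In each case x ∈ (Y ∩ B) ∪ (B ∖ Y), so B ⊆ (Y ∩ B) ∪ (B ∖ Y).

Both inclusions hold; the sets are equal.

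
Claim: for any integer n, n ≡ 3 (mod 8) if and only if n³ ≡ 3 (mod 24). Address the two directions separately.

Only the reverse direction holds.

Forward direction. This fails: take n = 11. Then 11 ≡ 3 (mod 8), but 11³ = 1331 ≡ 11 (mod 24), not 3.

Converse. The residues r modulo 24 with r³ ≡ 3 (mod 24) are exactly {3}, and each is ≡ 3 (mod 8).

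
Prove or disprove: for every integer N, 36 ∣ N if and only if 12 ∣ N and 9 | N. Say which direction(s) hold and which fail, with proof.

(⟹) If 36 ∣ N, write N = 36q. Since 36 = 3·12, N = 12·(3q), so 12 ∣ N; and since 36 = 4·9, N = 9·(4q), so 9 ∣ N.

(⟸) Suppose 12 ∣ N and 9 ∣ N. Any common multiple of 12 and 9 is a multiple of their lcm; here lcm(12, 9) = 12·9/gcd(12, 9) = 108/3 = 36, so 36 ∣ N.

Both directions hold; the statement is true.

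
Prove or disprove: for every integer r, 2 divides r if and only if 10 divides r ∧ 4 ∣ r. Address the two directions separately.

Only the converse holds.

Forward direction. This fails: take r = 2. Certainly 2 ∣ 2, but 10 ∤ 2.

Converse. Suppose 10 ∣ r and 4 ∣ r. Any common multiple of 10 and 4 is a multiple of their lcm; here lcm(10, 4) = 10·4/gcd(10, 4) = 40/2 = 20, so 20 ∣ r. Since 2 ∣ 20, it follows that 2 ∣ r.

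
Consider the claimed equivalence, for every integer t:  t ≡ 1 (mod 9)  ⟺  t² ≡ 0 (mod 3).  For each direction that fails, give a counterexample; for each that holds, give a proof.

(→) This fails: take t = 1. Then 1 ≡ 1 (mod 9), but 1² = 1 ≡ 1 (mod 3), not 0.

(←) This fails: take t = 0. Then 0² = 0 ≡ 0 (mod 3), yet 0 ≡ 0 (mod 9), not 1.

Neither implication holds.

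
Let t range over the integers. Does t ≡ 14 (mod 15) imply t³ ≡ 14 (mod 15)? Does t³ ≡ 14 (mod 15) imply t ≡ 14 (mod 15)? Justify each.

(⇒) Suppose t ≡ 14 (mod 15). Write t = 15j + 14. Then (15j + 14)³ = 3375j³ + 9450j² + 8820j + 2744 = 15(225j³ + 630j² + 588j + 182) + 14, so t³ ≡ 14 (mod 15).

(⇐) Conversely, suppose t³ ≡ 14 (mod 15). The only residue r in {0, …, 14} with r³ ≡ 14 (mod 15) is r = 14, so t ≡ 14 (mod 15).

The biconditional holds.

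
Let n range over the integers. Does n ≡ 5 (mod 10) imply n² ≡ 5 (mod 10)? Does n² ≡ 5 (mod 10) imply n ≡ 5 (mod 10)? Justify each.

Both implications hold.

(⇒) Suppose n ≡ 5 (mod 10). Write n = 10j + 5. Then (10j + 5)² = 100j² + 100j + 25 = 10(10j² + 10j + 2) + 5, so n² ≡ 5 (mod 10).

(⇐) For the converse, argue contrapositively. If n ≢ 5 (mod 10), then n is congruent to one of 0, 1, 2, 3, 4, 6, 7, 8, 9 modulo 10, and these give n² ≡ 0, 1, 4, 9, 6, 6, 9, 4, 1 respectively — never 5.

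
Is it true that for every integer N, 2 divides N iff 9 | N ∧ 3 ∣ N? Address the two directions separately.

Forward direction. This fails: take N = 2. Certainly 2 ∣ 2, but 9 ∤ 2.

Converse. This fails: take N = 9. Both 9 ∣ 9 and 3 ∣ 9, yet 9 is not a multiple of 2 (since 9 = 4·2 + 1), so 2 ∤ 9.

Neither direction holds.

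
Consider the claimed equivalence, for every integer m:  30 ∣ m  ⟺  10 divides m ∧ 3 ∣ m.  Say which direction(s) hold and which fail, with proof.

Both directions hold; the statement is true.

[⇒] If 30 ∣ m, write m = 30q. Since 30 = 3·10, m = 10·(3q), so 10 ∣ m; and since 30 = 10·3, m = 3·(10q), so 3 ∣ m.

[⇐] Suppose 10 ∣ m and 3 ∣ m. Any common multiple of 10 and 3 is a multiple of their lcm; here gcd(10, 3) = 1, so lcm(10, 3) = 10·3 = 30, so 30 ∣ m.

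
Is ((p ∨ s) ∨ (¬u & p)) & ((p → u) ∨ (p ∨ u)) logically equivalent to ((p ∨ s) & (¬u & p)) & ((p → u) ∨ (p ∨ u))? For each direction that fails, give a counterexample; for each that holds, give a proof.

(→) This fails. Under p = F, s = T, u = F, the left side is true but the right side is false.

(←) Assume the antecedent. If p is true, the consequent reduces to true regardless of the other variables. If p is false, the antecedent cannot hold. Either way the consequent holds.

Only the converse holds.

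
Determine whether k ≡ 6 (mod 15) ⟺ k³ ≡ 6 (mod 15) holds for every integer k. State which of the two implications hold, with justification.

(⇒) Suppose k ≡ 6 (mod 15). Write k = 15j + 6. Then (15j + 6)³ = 3375j³ + 4050j² + 1620j + 216 = 15(225j³ + 270j² + 108j + 14) + 6, so k³ ≡ 6 (mod 15).

(⇐) Conversely, suppose k³ ≡ 6 (mod 15). The only residue r in {0, …, 14} with r³ ≡ 6 (mod 15) is r = 6, so k ≡ 6 (mod 15).

Both directions hold.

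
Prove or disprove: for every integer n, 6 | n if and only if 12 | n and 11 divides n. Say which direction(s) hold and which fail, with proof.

(⇒) fails; (⇐) holds.

[⇒] This fails: take n = 6. Certainly 6 ∣ 6, but 12 ∤ 6.

[⇐] Suppose 12 ∣ n and 11 ∣ n. Any common multiple of 12 and 11 is a multiple of their lcm; here gcd(12, 11) = 1, so lcm(12, 11) = 12·11 = 132, so 132 ∣ n. Since 6 ∣ 132, it follows that 6 ∣ n.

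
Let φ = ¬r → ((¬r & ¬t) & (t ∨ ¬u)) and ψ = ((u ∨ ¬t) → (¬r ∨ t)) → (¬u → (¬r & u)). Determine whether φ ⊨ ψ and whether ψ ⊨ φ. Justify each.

(⟹) This fails. Under t = F, u = F, r = F, the left side is true but the right side is false.

(⟸) This fails. Under t = F, u = T, r = F, the left side is false but the right side is true.

(⇒) fails and (⇐) fails.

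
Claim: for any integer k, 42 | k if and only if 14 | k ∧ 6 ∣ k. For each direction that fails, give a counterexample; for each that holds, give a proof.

Both implications hold.

(→) If 42 ∣ k, write k = 42q. Since 42 = 3·14, k = 14·(3q), so 14 ∣ k; and since 42 = 7·6, k = 6·(7q), so 6 ∣ k.

(←) Suppose 14 ∣ k and 6 ∣ k. Any common multiple of 14 and 6 is a multiple of their lcm; here lcm(14, 6) = 14·6/gcd(14, 6) = 84/2 = 42, so 42 ∣ k.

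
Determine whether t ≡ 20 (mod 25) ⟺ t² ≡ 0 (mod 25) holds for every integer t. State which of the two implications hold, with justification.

The forward direction holds; the converse fails.

(→) Suppose t ≡ 20 (mod 25). Write t = 25j + 20. Then (25j + 20)² = 625j² + 1000j + 400 = 25(25j² + 40j + 16) + 0, so t² ≡ 0 (mod 25).

(←) This fails: take t = 0. Then 0² = 0 ≡ 0 (mod 25), yet 0 ≡ 0 (mod 25), not 20.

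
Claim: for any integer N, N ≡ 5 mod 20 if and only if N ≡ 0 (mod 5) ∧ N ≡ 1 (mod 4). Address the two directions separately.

Equivalent; both directions hold.

[⇒] Suppose N ≡ 5 (mod 20); write N = 20j + 5. Since 5 ∣ 20, reducing mod 5 gives N ≡ 5 ≡ 0 (mod 5); since 4 ∣ 20, reducing mod 4 gives N ≡ 5 ≡ 1 (mod 4).

[⇐] Conversely, if N ≡ 0 (mod 5) and N ≡ 1 (mod 4), then by the Chinese remainder theorem N ≡ 5 (mod 20). This is exactly N ≡ 5 (mod 20).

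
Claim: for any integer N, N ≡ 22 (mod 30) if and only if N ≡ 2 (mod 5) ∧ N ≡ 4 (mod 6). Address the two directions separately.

Both directions hold; the statement is true.

(⟸) If N ≡ 2 (mod 5) and N ≡ 4 (mod 6), then by the Chinese remainder theorem N ≡ 22 (mod 30). This is exactly N ≡ 22 (mod 30).

(⟹) Suppose N ≡ 22 (mod 30); write N = 30j + 22. Since 5 ∣ 30, reducing mod 5 gives N ≡ 22 ≡ 2 (mod 5); since 6 ∣ 30, reducing mod 6 gives N ≡ 22 ≡ 4 (mod 6).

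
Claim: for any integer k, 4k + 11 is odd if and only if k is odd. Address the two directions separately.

Only the reverse direction holds.

Forward direction. This fails: take k = 2. Then 4k + 11 = 19, which is odd, yet k = 2 is even, not odd.

Converse. Suppose k is odd. Since 4 is even, 4k is even for every k, so 4k + 11 has the same parity as 11, which is odd. Hence 4k + 11 is odd.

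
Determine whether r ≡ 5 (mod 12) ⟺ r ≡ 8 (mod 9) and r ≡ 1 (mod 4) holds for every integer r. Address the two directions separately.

(⇒) fails; (⇐) holds.

(⇐) If r ≡ 8 (mod 9) and r ≡ 1 (mod 4), then by the Chinese remainder theorem r ≡ 17 (mod 36). Since 17 ≡ 5 (mod 12) and 12 ∣ 36, we get r ≡ 5 (mod 12).

(⇒) This fails: r = 29 gives 29 ≡ 5 (mod 12) but 29 ≡ 2 (mod 9), so the conjunction on the right does not hold.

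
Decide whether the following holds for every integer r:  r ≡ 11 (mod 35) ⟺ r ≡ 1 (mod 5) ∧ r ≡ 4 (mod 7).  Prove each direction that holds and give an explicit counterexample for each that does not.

(⟹) Suppose r ≡ 11 (mod 35); write r = 35j + 11. Since 5 ∣ 35, reducing mod 5 gives r ≡ 11 ≡ 1 (mod 5); since 7 ∣ 35, reducing mod 7 gives r ≡ 11 ≡ 4 (mod 7).

(⟸) Conversely, if r ≡ 1 (mod 5) and r ≡ 4 (mod 7), then by the Chinese remainder theorem r ≡ 11 (mod 35). This is exactly r ≡ 11 (mod 35).

The biconditional holds.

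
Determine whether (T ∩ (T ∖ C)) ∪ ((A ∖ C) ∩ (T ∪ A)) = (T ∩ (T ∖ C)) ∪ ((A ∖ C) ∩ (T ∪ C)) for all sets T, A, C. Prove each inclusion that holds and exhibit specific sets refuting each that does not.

The sets are not equal: only the reverse inclusion holds.

Forward inclusion. This inclusion fails. Take T = ∅, A = {1}, C = ∅; then 1 ∈ (T ∩ (T ∖ C)) ∪ ((A ∖ C) ∩ (T ∪ A)) but 1 ∉ (T ∩ (T ∖ C)) ∪ ((A ∖ C) ∩ (T ∪ C)).

Reverse inclusion. Let x ∈ (T ∩ (T ∖ C)) ∪ ((A ∖ C) ∩ (T ∪ C)). Then either x ∈ T and x ∉ A, C; or x ∈ T ∩ A and x ∉ C. In each case x ∈ (T ∩ (T ∖ C)) ∪ ((A ∖ C) ∩ (T ∪ A)), so (T ∩ (T ∖ C)) ∪ ((A ∖ C) ∩ (T ∪ C)) ⊆ (T ∩ (T ∖ C)) ∪ ((A ∖ C) ∩ (T ∪ A)).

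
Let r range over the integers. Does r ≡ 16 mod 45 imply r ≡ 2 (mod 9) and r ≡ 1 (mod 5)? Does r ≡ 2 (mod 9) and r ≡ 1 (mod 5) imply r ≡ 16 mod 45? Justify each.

Neither implication holds.

Forward direction. This fails: r = 16 gives 16 ≡ 16 (mod 45) but 16 ≡ 7 (mod 9), so the conjunction on the right does not hold.

Converse. This fails: r = 11 satisfies both congruences on the right (11 ≡ 2 mod 9 and 11 ≡ 1 mod 5) yet 11 ≡ 11 (mod 45), not 16.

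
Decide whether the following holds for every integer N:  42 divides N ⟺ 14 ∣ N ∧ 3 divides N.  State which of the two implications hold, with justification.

(→) If 42 ∣ N, write N = 42q. Since 42 = 3·14, N = 14·(3q), so 14 ∣ N; and since 42 = 14·3, N = 3·(14q), so 3 ∣ N.

(←) Suppose 14 ∣ N and 3 ∣ N. Any common multiple of 14 and 3 is a multiple of their lcm; here gcd(14, 3) = 1, so lcm(14, 3) = 14·3 = 42, so 42 ∣ N.

Both implications hold.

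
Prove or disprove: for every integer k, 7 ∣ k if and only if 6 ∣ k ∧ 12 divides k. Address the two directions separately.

(⇒) fails and (⇐) fails.

Forward direction. This fails: take k = 7. Certainly 7 ∣ 7, but 6 ∤ 7.

Converse. This fails: take k = 12. Both 6 ∣ 12 and 12 ∣ 12, yet 12 is not a multiple of 7 (since 12 = 1·7 + 5), so 7 ∤ 12.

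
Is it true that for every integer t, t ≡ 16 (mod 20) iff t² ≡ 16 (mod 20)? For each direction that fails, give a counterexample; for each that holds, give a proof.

(⇒) holds; (⇐) fails.

(⇒) Suppose t ≡ 16 (mod 20). Write t = 20j + 16. Then (20j + 16)² = 400j² + 640j + 256 = 20(20j² + 32j + 12) + 16, so t² ≡ 16 (mod 20).

(⇐) This fails: take t = 4. Then 4² = 16 ≡ 16 (mod 20), yet 4 ≡ 4 (mod 20), not 16.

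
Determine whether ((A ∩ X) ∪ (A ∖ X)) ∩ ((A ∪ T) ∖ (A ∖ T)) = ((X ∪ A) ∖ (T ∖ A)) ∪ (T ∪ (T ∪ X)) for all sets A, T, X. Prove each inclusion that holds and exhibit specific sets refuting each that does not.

Forward inclusion. Let x ∈ ((A ∩ X) ∪ (A ∖ X)) ∩ ((A ∪ T) ∖ (A ∖ T)). Then either x ∈ A ∩ T and x ∉ X; or x ∈ A ∩ T ∩ X. In each case x ∈ ((X ∪ A) ∖ (T ∖ A)) ∪ (T ∪ (T ∪ X)), so ((A ∩ X) ∪ (A ∖ X)) ∩ ((A ∪ T) ∖ (A ∖ T)) ⊆ ((X ∪ A) ∖ (T ∖ A)) ∪ (T ∪ (T ∪ X)).

Reverse inclusion. This inclusion fails. Take A = {1}, T = ∅, X = ∅; then 1 ∈ ((X ∪ A) ∖ (T ∖ A)) ∪ (T ∪ (T ∪ X)) but 1 ∉ ((A ∩ X) ∪ (A ∖ X)) ∩ ((A ∪ T) ∖ (A ∖ T)).

The sets are not equal: only the forward inclusion holds.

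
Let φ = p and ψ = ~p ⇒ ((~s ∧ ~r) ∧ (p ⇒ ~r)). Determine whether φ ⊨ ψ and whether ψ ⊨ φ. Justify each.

Forward direction. Assume the antecedent. If p is true, ~p ⇒ ((~s ∧ ~r) ∧ (p ⇒ ~r)) reduces to true regardless of the other variables. If p is false, the antecedent cannot hold. Either way ~p ⇒ ((~s ∧ ~r) ∧ (p ⇒ ~r)) holds.

Converse. This fails. Under p = F, r = F, s = F, the left side is false but the right side is true.

Not equivalent: only (⇒) holds.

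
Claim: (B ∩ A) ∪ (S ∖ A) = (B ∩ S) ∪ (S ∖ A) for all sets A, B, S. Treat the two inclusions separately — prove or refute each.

Forward inclusion. This inclusion fails. Take A = {1}, B = {1}, S = ∅; then 1 ∈ (B ∩ A) ∪ (S ∖ A) but 1 ∉ (B ∩ S) ∪ (S ∖ A).

Reverse inclusion. Let x ∈ (B ∩ S) ∪ (S ∖ A). Then either x ∈ S and x ∉ A, B; or x ∈ B ∩ S and x ∉ A; or x ∈ A ∩ B ∩ S. In each case x ∈ (B ∩ A) ∪ (S ∖ A), so (B ∩ S) ∪ (S ∖ A) ⊆ (B ∩ A) ∪ (S ∖ A).

The sets are not equal: only the reverse inclusion holds.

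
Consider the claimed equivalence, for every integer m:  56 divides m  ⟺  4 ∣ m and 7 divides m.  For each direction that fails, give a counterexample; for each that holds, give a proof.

(←) This fails: take m = 28. Both 4 ∣ 28 and 7 ∣ 28, yet 28 is not a multiple of 56 (since 28 = 0·56 + 28), so 56 ∤ 28.

(→) If 56 ∣ m, write m = 56q. Since 56 = 14·4, m = 4·(14q), so 4 ∣ m; and since 56 = 8·7, m = 7·(8q), so 7 ∣ m.

(⇒) holds; (⇐) fails.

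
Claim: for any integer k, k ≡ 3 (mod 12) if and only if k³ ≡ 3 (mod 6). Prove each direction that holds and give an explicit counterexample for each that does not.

Converse. This fails: take k = 9. Then 9³ = 729 ≡ 3 (mod 6), yet 9 ≡ 9 (mod 12), not 3.

Forward direction. Suppose k ≡ 3 (mod 12). Then k³ ≡ 3³ = 27 (mod 12), and since 6 ∣ 12, also k³ ≡ 3 (mod 6).

Only the forward direction holds.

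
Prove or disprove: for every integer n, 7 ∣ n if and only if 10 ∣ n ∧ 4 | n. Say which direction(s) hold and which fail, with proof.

Neither implication holds.

(⟹) This fails: take n = 7. Certainly 7 ∣ 7, but 10 ∤ 7.

(⟸) This fails: take n = 20. Both 10 ∣ 20 and 4 ∣ 20, yet 20 is not a multiple of 7 (since 20 = 2·7 + 6), so 7 ∤ 20.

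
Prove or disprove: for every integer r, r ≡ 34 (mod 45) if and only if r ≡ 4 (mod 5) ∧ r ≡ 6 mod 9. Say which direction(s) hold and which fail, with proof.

Neither implication holds.

Forward direction. This fails: r = 34 gives 34 ≡ 34 (mod 45) but 34 ≡ 7 (mod 9), so the conjunction on the right does not hold.

Converse. This fails: r = 24 satisfies both congruences on the right (24 ≡ 4 mod 5 and 24 ≡ 6 mod 9) yet 24 ≡ 24 (mod 45), not 34.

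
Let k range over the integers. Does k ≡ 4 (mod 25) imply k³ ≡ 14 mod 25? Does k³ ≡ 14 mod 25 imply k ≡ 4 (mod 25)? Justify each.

(⇒) Suppose k ≡ 4 (mod 25). Write k = 25j + 4. Then (25j + 4)³ = 15625j³ + 7500j² + 1200j + 64 = 25(625j³ + 300j² + 48j + 2) + 14, so k³ ≡ 14 (mod 25).

(⇐) Conversely, suppose k³ ≡ 14 (mod 25). The only residue r in {0, …, 24} with r³ ≡ 14 (mod 25) is r = 4, so k ≡ 4 (mod 25).

Equivalent; both directions hold.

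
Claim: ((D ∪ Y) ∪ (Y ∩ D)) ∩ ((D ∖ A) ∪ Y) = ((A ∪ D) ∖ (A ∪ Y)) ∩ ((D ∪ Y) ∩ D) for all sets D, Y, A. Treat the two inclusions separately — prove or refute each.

(⊇) Let x ∈ ((A ∪ D) ∖ (A ∪ Y)) ∩ ((D ∪ Y) ∩ D). Then x ∈ D and x ∉ Y, A, from which x ∈ ((D ∪ Y) ∪ (Y ∩ D)) ∩ ((D ∖ A) ∪ Y).

(⊆) This inclusion fails. Take D = ∅, Y = {1}, A = ∅; then 1 ∈ ((D ∪ Y) ∪ (Y ∩ D)) ∩ ((D ∖ A) ∪ Y) but 1 ∉ ((A ∪ D) ∖ (A ∪ Y)) ∩ ((D ∪ Y) ∩ D).

Only the reverse inclusion holds.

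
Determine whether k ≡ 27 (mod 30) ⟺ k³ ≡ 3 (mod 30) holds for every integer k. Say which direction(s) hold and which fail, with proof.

[⇒] Suppose k ≡ 27 (mod 30). Write k = 30j + 27. Then (30j + 27)³ = 27000j³ + 72900j² + 65610j + 19683 = 30(900j³ + 2430j² + 2187j + 656) + 3, so k³ ≡ 3 (mod 30).

[⇐] Conversely, suppose k³ ≡ 3 (mod 30). The only residue r in {0, …, 29} with r³ ≡ 3 (mod 30) is r = 27, so k ≡ 27 (mod 30).

Equivalent; both directions hold.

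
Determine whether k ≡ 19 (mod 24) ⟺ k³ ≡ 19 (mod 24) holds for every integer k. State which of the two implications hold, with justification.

Both directions hold.

(⇒) Suppose k ≡ 19 (mod 24). Write k = 24j + 19. Then (24j + 19)³ = 13824j³ + 32832j² + 25992j + 6859 = 24(576j³ + 1368j² + 1083j + 285) + 19, so k³ ≡ 19 (mod 24).

(⇐) Conversely, suppose k³ ≡ 19 (mod 24). The only residue r in {0, …, 23} with r³ ≡ 19 (mod 24) is r = 19, so k ≡ 19 (mod 24).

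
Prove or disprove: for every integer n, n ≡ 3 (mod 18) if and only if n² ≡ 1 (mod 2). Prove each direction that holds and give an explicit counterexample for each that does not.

(⟸) This fails: take n = 1. Then 1² = 1 ≡ 1 (mod 2), yet 1 ≡ 1 (mod 18), not 3.

(⟹) Suppose n ≡ 3 (mod 18). Then n² ≡ 3² = 9 (mod 18), and since 2 ∣ 18, also n² ≡ 1 (mod 2).

(⇒) holds; (⇐) fails.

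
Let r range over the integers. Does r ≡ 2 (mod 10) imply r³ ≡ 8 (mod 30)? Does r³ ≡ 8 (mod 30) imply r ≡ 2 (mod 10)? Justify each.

(→) This fails: take r = 12. Then 12 ≡ 2 (mod 10), but 12³ = 1728 ≡ 18 (mod 30), not 8.

(←) Conversely, the residues r modulo 30 with r³ ≡ 8 (mod 30) are exactly {2}, and each is ≡ 2 (mod 10).

The forward direction fails; the converse holds.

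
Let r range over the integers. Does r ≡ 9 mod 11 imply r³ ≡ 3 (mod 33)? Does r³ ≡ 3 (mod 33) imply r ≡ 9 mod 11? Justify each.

(⇒) fails; (⇐) holds.

[⇒] This fails: take r = 20. Then 20 ≡ 9 (mod 11), but 20³ = 8000 ≡ 14 (mod 33), not 3.

[⇐] Conversely, the residues r modulo 33 with r³ ≡ 3 (mod 33) are exactly {9}, and each is ≡ 9 (mod 11).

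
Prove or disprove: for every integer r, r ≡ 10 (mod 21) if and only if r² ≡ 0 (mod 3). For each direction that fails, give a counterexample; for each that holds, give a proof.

Neither implication holds.

(⇒) This fails: take r = 10. Then 10 ≡ 10 (mod 21), but 10² = 100 ≡ 1 (mod 3), not 0.

(⇐) This fails: take r = 0. Then 0² = 0 ≡ 0 (mod 3), yet 0 ≡ 0 (mod 21), not 10.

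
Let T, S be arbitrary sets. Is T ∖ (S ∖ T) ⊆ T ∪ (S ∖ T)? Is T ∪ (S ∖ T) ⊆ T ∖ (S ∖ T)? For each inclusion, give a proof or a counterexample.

The sets are not equal: only the forward inclusion holds.

Forward inclusion. Let x ∈ T ∖ (S ∖ T). Then either x ∈ T and x ∉ S; or x ∈ T ∩ S. In each case x ∈ T ∪ (S ∖ T), so T ∖ (S ∖ T) ⊆ T ∪ (S ∖ T).

Reverse inclusion. This inclusion fails. Take T = ∅, S = {1}; then 1 ∈ T ∪ (S ∖ T) but 1 ∉ T ∖ (S ∖ T).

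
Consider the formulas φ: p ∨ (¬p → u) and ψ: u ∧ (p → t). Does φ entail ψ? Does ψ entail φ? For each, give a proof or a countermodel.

Only the converse holds.

(⇒) This fails. Under t = F, p = T, u = F, the left side is true but the right side is false.

(⇐) Assume the antecedent. If t is true, the antecedent forces (t = T, p = F, u = T) or (t = T, p = T, u = T), and p ∨ (¬p → u) holds there. If t is false, the antecedent forces (t = F, p = F, u = T), and p ∨ (¬p → u) holds there. Either way p ∨ (¬p → u) holds.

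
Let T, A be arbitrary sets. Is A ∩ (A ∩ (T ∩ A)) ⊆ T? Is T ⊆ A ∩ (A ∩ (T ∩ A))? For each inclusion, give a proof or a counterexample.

(⟸) This inclusion fails. Take T = {1}, A = ∅; then 1 ∈ T but 1 ∉ A ∩ (A ∩ (T ∩ A)).

(⟹) Let x ∈ A ∩ (A ∩ (T ∩ A)). Then x ∈ T ∩ A, from which x ∈ T.

(⊆) holds; (⊇) fails.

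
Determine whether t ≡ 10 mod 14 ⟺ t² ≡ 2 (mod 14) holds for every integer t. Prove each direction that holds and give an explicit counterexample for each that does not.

Only the forward direction holds.

(⟹) Suppose t ≡ 10 mod 14. Write t = 14j + 10. Then (14j + 10)² = 196j² + 280j + 100 = 14(14j² + 20j + 7) + 2, so t² ≡ 2 (mod 14).

(⟸) This fails: take t = 4. Then 4² = 16 ≡ 2 (mod 14), yet 4 ≡ 4 (mod 14), not 10.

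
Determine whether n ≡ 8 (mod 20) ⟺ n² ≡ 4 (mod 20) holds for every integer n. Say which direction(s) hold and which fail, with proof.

[⇒] Suppose n ≡ 8 (mod 20). Write n = 20j + 8. Then (20j + 8)² = 400j² + 320j + 64 = 20(20j² + 16j + 3) + 4, so n² ≡ 4 (mod 20).

[⇐] This fails: take n = 2. Then 2² = 4 ≡ 4 (mod 20), yet 2 ≡ 2 (mod 20), not 8.

The forward direction holds; the converse fails.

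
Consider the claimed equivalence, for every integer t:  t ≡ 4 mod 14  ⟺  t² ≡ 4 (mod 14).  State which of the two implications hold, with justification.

Neither implication holds.

Forward direction. This fails: take t = 4. Then 4 ≡ 4 (mod 14), but 4² = 16 ≡ 2 (mod 14), not 4.

Converse. This fails: take t = 2. Then 2² = 4 ≡ 4 (mod 14), yet 2 ≡ 2 (mod 14), not 4.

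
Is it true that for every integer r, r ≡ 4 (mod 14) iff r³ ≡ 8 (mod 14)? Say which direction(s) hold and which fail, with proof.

(⟸) This fails: take r = 2. Then 2³ = 8 ≡ 8 (mod 14), yet 2 ≡ 2 (mod 14), not 4.

(⟹) Suppose r ≡ 4 (mod 14). Write r = 14j + 4. Then (14j + 4)³ = 2744j³ + 2352j² + 672j + 64 = 14(196j³ + 168j² + 48j + 4) + 8, so r³ ≡ 8 (mod 14).

Not equivalent: only (⇒) holds.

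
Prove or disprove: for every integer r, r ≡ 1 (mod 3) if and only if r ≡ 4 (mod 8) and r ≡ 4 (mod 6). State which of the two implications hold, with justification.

The forward direction fails; the converse holds.

(⟸) If r ≡ 4 (mod 8) and r ≡ 4 (mod 6), then by the Chinese remainder theorem r ≡ 4 (mod 24). Since 4 ≡ 1 (mod 3) and 3 ∣ 24, we get r ≡ 1 (mod 3).

(⟹) This fails: r = 1 gives 1 ≡ 1 (mod 3) but 1 ≡ 1 (mod 8), so the conjunction on the right does not hold.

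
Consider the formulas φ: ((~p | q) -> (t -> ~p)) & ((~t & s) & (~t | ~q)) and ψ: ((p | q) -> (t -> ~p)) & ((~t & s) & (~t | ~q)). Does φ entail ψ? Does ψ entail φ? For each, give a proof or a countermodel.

Converse. Assume the antecedent. If p is true, the antecedent forces (s = T, p = T, t = F, q = F) or (s = T, p = T, t = F, q = T), and the consequent holds there. If p is false, the antecedent forces (s = T, p = F, t = F, q = F) or (s = T, p = F, t = F, q = T), and the consequent holds there. Either way the consequent holds.

Forward direction. Assume the antecedent. If p is true, the antecedent forces (s = T, p = T, t = F, q = F) or (s = T, p = T, t = F, q = T), and the consequent holds there. If p is false, the antecedent forces (s = T, p = F, t = F, q = F) or (s = T, p = F, t = F, q = T), and the consequent holds there. Either way the consequent holds.

Equivalent; both directions hold.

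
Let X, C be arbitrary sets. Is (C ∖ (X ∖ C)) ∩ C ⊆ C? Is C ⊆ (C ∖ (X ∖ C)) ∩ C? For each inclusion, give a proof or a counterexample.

Both inclusions hold; the sets are equal.

(⊇) Let x ∈ C. Then either x ∈ C and x ∉ X; or x ∈ X ∩ C. In each case x ∈ (C ∖ (X ∖ C)) ∩ C, so C ⊆ (C ∖ (X ∖ C)) ∩ C.

(⊆) Let x ∈ (C ∖ (X ∖ C)) ∩ C. Then either x ∈ C and x ∉ X; or x ∈ X ∩ C. In each case x ∈ C, so (C ∖ (X ∖ C)) ∩ C ⊆ C.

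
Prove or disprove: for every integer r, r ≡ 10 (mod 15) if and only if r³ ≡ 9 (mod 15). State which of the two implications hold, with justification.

Forward direction. This fails: take r = 10. Then 10 ≡ 10 (mod 15), but 10³ = 1000 ≡ 10 (mod 15), not 9.

Converse. This fails: take r = 9. Then 9³ = 729 ≡ 9 (mod 15), yet 9 ≡ 9 (mod 15), not 10.

Neither direction holds.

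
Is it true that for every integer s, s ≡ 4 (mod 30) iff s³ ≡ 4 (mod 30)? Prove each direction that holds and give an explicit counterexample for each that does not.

Both implications hold.

(⇒) Suppose s ≡ 4 (mod 30). Write s = 30j + 4. Then (30j + 4)³ = 27000j³ + 10800j² + 1440j + 64 = 30(900j³ + 360j² + 48j + 2) + 4, so s³ ≡ 4 (mod 30).

(⇐) Conversely, suppose s³ ≡ 4 (mod 30). The only residue r in {0, …, 29} with r³ ≡ 4 (mod 30) is r = 4, so s ≡ 4 (mod 30).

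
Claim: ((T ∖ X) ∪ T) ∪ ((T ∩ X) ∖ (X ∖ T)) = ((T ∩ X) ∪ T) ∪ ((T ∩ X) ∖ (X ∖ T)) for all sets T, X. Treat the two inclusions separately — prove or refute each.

The two sets are equal.

Reverse inclusion. Let x ∈ ((T ∩ X) ∪ T) ∪ ((T ∩ X) ∖ (X ∖ T)). Then either x ∈ T and x ∉ X; or x ∈ T ∩ X. In each case x ∈ ((T ∖ X) ∪ T) ∪ ((T ∩ X) ∖ (X ∖ T)), so ((T ∩ X) ∪ T) ∪ ((T ∩ X) ∖ (X ∖ T)) ⊆ ((T ∖ X) ∪ T) ∪ ((T ∩ X) ∖ (X ∖ T)).

Forward inclusion. Let x ∈ ((T ∖ X) ∪ T) ∪ ((T ∩ X) ∖ (X ∖ T)). Then either x ∈ T and x ∉ X; or x ∈ T ∩ X. In each case x ∈ ((T ∩ X) ∪ T) ∪ ((T ∩ X) ∖ (X ∖ T)), so ((T ∖ X) ∪ T) ∪ ((T ∩ X) ∖ (X ∖ T)) ⊆ ((T ∩ X) ∪ T) ∪ ((T ∩ X) ∖ (X ∖ T)).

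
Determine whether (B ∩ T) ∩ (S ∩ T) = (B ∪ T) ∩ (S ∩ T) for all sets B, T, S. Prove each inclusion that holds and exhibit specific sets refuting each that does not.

Reverse inclusion. This inclusion fails. Take B = ∅, T = {1}, S = {1}; then 1 ∈ (B ∪ T) ∩ (S ∩ T) but 1 ∉ (B ∩ T) ∩ (S ∩ T).

Forward inclusion. Let x ∈ (B ∩ T) ∩ (S ∩ T). Then x ∈ B ∩ T ∩ S, from which x ∈ (B ∪ T) ∩ (S ∩ T).

The sets are not equal: only the forward inclusion holds.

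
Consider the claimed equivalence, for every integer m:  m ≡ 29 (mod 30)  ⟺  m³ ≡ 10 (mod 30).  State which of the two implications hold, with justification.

Neither direction holds.

(⇒) This fails: take m = 29. Then 29 ≡ 29 (mod 30), but 29³ = 24389 ≡ 29 (mod 30), not 10.

(⇐) This fails: take m = 10. Then 10³ = 1000 ≡ 10 (mod 30), yet 10 ≡ 10 (mod 30), not 29.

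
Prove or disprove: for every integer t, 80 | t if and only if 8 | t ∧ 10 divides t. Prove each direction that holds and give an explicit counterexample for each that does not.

[⇐] This fails: take t = 40. Both 8 ∣ 40 and 10 ∣ 40, yet 40 is not a multiple of 80 (since 40 = 0·80 + 40), so 80 ∤ 40.

[⇒] If 80 ∣ t, write t = 80q. Since 80 = 10·8, t = 8·(10q), so 8 ∣ t; and since 80 = 8·10, t = 10·(8q), so 10 ∣ t.

Only the forward direction holds.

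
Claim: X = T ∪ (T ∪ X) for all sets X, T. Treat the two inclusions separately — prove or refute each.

(⟹) Let x ∈ X. Then either x ∈ X and x ∉ T; or x ∈ X ∩ T. In each case x ∈ T ∪ (T ∪ X), so X ⊆ T ∪ (T ∪ X).

(⟸) This inclusion fails. Take X = ∅, T = {1}; then 1 ∈ T ∪ (T ∪ X) but 1 ∉ X.

(⊆) holds; (⊇) fails.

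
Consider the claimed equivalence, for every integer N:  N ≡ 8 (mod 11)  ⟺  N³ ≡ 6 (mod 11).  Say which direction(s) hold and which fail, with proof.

The biconditional holds.

[⇒] Suppose N ≡ 8 (mod 11). Write N = 11j + 8. Then (11j + 8)³ = 1331j³ + 2904j² + 2112j + 512 = 11(121j³ + 264j² + 192j + 46) + 6, so N³ ≡ 6 (mod 11).

[⇐] For the converse, argue contrapositively. If N ≢ 8 (mod 11), then N is congruent to one of 0, 1, 2, 3, 4, 5, 6, 7, 9, 10 modulo 11, and these give N³ ≡ 0, 1, 8, 5, 9, 4, 7, 2, 3, 10 respectively — never 6.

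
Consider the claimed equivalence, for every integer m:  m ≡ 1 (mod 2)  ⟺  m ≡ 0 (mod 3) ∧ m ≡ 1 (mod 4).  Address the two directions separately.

Forward direction. This fails: m = 1 gives 1 ≡ 1 (mod 2) but 1 ≡ 1 (mod 3), so the conjunction on the right does not hold.

Converse. If m ≡ 0 (mod 3) and m ≡ 1 (mod 4), then by the Chinese remainder theorem m ≡ 9 (mod 12). Since 9 ≡ 1 (mod 2) and 2 ∣ 12, we get m ≡ 1 (mod 2).

Not equivalent: only (⇐) holds.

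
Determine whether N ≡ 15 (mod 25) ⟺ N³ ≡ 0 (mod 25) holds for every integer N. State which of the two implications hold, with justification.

Forward direction. Suppose N ≡ 15 (mod 25). Write N = 25j + 15. Then (25j + 15)³ = 15625j³ + 28125j² + 16875j + 3375 = 25(625j³ + 1125j² + 675j + 135) + 0, so N³ ≡ 0 (mod 25).

Converse. This fails: take N = 0. Then 0³ = 0 ≡ 0 (mod 25), yet 0 ≡ 0 (mod 25), not 15.

Not equivalent: only (⇒) holds.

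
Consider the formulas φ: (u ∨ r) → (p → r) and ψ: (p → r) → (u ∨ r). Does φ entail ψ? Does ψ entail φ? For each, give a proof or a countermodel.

(⟹) This fails. Under p = F, r = F, u = F, the left side is true but the right side is false.

(⟸) This fails. Under p = T, r = F, u = T, the left side is false but the right side is true.

Neither direction holds.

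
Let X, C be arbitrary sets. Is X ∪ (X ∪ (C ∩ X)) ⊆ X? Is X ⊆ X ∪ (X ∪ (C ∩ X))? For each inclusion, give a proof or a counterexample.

Forward inclusion. Let x ∈ X ∪ (X ∪ (C ∩ X)). Then either x ∈ X and x ∉ C; or x ∈ X ∩ C. In each case x ∈ X, so X ∪ (X ∪ (C ∩ X)) ⊆ X.

Reverse inclusion. Let x ∈ X. Then either x ∈ X and x ∉ C; or x ∈ X ∩ C. In each case x ∈ X ∪ (X ∪ (C ∩ X)), so X ⊆ X ∪ (X ∪ (C ∩ X)).

Both inclusions hold.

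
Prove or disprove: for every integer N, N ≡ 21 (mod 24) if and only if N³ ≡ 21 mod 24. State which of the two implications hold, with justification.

(→) Suppose N ≡ 21 (mod 24). Write N = 24j + 21. Then (24j + 21)³ = 13824j³ + 36288j² + 31752j + 9261 = 24(576j³ + 1512j² + 1323j + 385) + 21, so N³ ≡ 21 (mod 24).

(←) Conversely, suppose N³ ≡ 21 (mod 24). The only residue r in {0, …, 23} with r³ ≡ 21 (mod 24) is r = 21, so N ≡ 21 (mod 24).

The biconditional holds.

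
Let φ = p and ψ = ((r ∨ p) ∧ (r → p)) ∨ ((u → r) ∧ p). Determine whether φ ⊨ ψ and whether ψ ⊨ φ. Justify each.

Both directions hold.

(←) Assume the antecedent. If u is true, the antecedent forces (u = T, r = F, p = T) or (u = T, r = T, p = T), and p holds there. If u is false, the antecedent forces (u = F, r = F, p = T) or (u = F, r = T, p = T), and p holds there. Either way p holds.

(→) Assume the antecedent. If u is true, the antecedent forces (u = T, r = F, p = T) or (u = T, r = T, p = T), and the consequent holds there. If u is false, the antecedent forces (u = F, r = F, p = T) or (u = F, r = T, p = T), and the consequent holds there. Either way the consequent holds.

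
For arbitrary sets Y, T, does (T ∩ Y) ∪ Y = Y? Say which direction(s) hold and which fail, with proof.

Both inclusions hold; the sets are equal.

Reverse inclusion. Let x ∈ Y. Then either x ∈ Y and x ∉ T; or x ∈ Y ∩ T. In each case x ∈ (T ∩ Y) ∪ Y, so Y ⊆ (T ∩ Y) ∪ Y.

Forward inclusion. Let x ∈ (T ∩ Y) ∪ Y. Then either x ∈ Y and x ∉ T; or x ∈ Y ∩ T. In each case x ∈ Y, so (T ∩ Y) ∪ Y ⊆ Y.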